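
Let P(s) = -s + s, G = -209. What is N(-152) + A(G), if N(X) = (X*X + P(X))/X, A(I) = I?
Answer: -361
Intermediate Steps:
P(s) = 0
N(X) = X (N(X) = (X*X + 0)/X = (X**2 + 0)/X = X**2/X = X)
N(-152) + A(G) = -152 - 209 = -361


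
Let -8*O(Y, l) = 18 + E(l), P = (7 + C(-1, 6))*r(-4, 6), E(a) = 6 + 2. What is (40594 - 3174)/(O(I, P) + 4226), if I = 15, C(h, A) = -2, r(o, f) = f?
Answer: 149680/16891 ≈ 8.8615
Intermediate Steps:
E(a) = 8
P = 30 (P = (7 - 2)*6 = 5*6 = 30)
O(Y, l) = -13/4 (O(Y, l) = -(18 + 8)/8 = -⅛*26 = -13/4)
(40594 - 3174)/(O(I, P) + 4226) = (40594 - 3174)/(-13/4 + 4226) = 37420/(16891/4) = 37420*(4/16891) = 149680/16891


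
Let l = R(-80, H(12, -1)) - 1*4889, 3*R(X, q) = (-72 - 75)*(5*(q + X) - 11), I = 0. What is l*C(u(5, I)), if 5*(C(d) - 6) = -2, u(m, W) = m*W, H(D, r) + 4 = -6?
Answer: 99120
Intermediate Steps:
H(D, r) = -10 (H(D, r) = -4 - 6 = -10)
u(m, W) = W*m
R(X, q) = 539 - 245*X - 245*q (R(X, q) = ((-72 - 75)*(5*(q + X) - 11))/3 = (-147*(5*(X + q) - 11))/3 = (-147*((5*X + 5*q) - 11))/3 = (-147*(-11 + 5*X + 5*q))/3 = (1617 - 735*X - 735*q)/3 = 539 - 245*X - 245*q)
C(d) = 28/5 (C(d) = 6 + (⅕)*(-2) = 6 - ⅖ = 28/5)
l = 17700 (l = (539 - 245*(-80) - 245*(-10)) - 1*4889 = (539 + 19600 + 2450) - 4889 = 22589 - 4889 = 17700)
l*C(u(5, I)) = 17700*(28/5) = 99120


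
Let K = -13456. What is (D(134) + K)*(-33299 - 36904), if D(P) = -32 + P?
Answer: 937490862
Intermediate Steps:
(D(134) + K)*(-33299 - 36904) = ((-32 + 134) - 13456)*(-33299 - 36904) = (102 - 13456)*(-70203) = -13354*(-70203) = 937490862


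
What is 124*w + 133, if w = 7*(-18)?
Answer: -15491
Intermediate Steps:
w = -126
124*w + 133 = 124*(-126) + 133 = -15624 + 133 = -15491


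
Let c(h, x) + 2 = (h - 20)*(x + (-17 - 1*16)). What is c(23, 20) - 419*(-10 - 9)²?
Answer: -151300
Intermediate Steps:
c(h, x) = -2 + (-33 + x)*(-20 + h) (c(h, x) = -2 + (h - 20)*(x + (-17 - 1*16)) = -2 + (-20 + h)*(x + (-17 - 16)) = -2 + (-20 + h)*(x - 33) = -2 + (-20 + h)*(-33 + x) = -2 + (-33 + x)*(-20 + h))
c(23, 20) - 419*(-10 - 9)² = (658 - 33*23 - 20*20 + 23*20) - 419*(-10 - 9)² = (658 - 759 - 400 + 460) - 419*(-19)² = -41 - 419*361 = -41 - 151259 = -151300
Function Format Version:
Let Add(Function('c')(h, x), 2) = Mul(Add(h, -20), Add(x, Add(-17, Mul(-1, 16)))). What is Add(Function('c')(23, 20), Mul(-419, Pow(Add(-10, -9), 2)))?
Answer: -151300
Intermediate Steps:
Function('c')(h, x) = Add(-2, Mul(Add(-33, x), Add(-20, h))) (Function('c')(h, x) = Add(-2, Mul(Add(h, -20), Add(x, Add(-17, Mul(-1, 16))))) = Add(-2, Mul(Add(-20, h), Add(x, Add(-17, -16)))) = Add(-2, Mul(Add(-20, h), Add(x, -33))) = Add(-2, Mul(Add(-20, h), Add(-33, x))) = Add(-2, Mul(Add(-33, x), Add(-20, h))))
Add(Function('c')(23, 20), Mul(-419, Pow(Add(-10, -9), 2))) = Add(Add(658, Mul(-33, 23), Mul(-20, 20), Mul(23, 20)), Mul(-419, Pow(Add(-10, -9), 2))) = Add(Add(658, -759, -400, 460), Mul(-419, Pow(-19, 2))) = Add(-41, Mul(-419, 361)) = Add(-41, -151259) = -151300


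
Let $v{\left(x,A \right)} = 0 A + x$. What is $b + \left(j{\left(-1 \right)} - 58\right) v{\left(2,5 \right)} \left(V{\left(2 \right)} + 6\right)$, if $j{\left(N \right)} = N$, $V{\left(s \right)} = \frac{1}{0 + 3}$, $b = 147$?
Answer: $- \frac{1801}{3} \approx -600.33$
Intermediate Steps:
$V{\left(s \right)} = \frac{1}{3}$
$v{\left(x,A \right)} = x$ ($v{\left(x,A \right)} = 0 + x = x$)
$b + \left(j{\left(-1 \right)} - 58\right) v{\left(2,5 \right)} \left(V{\left(2 \right)} + 6\right) = 147 + \left(-1 - 58\right) 2 \left(\frac{1}{3} + 6\right) = 147 + \left(-1 - 58\right) 2 \cdot \frac{19}{3} = 147 - \frac{2242}{3} = - \frac{1801}{3}$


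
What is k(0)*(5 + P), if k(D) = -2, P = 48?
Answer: -106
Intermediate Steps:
k(0)*(5 + P) = -2*(5 + 48) = -2*53 = -106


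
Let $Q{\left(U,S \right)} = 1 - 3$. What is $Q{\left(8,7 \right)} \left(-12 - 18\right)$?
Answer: $60$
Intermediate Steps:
$Q{\left(U,S \right)} = -2$ ($Q{\left(U,S \right)} = 1 - 3 = -2$)
$Q{\left(8,7 \right)} \left(-12 - 18\right) = - 2 \left(-12 - 18\right) = \left(-2\right) \left(-30\right) = 60$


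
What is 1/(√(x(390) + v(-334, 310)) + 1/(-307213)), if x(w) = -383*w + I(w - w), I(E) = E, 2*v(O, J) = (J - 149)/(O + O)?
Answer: -410436568/18834294986799867825 - 188759654738*I*√66652532654/18834294986799867825 ≈ -2.1792e-11 - 0.0025874*I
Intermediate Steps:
v(O, J) = (-149 + J)/(4*O) (v(O, J) = ((J - 149)/(O + O))/2 = ((-149 + J)/((2*O)))/2 = ((-149 + J)*(1/(2*O)))/2 = ((-149 + J)/(2*O))/2 = (-149 + J)/(4*O))
x(w) = -383*w (x(w) = -383*w + (w - w) = -383*w + 0 = -383*w)
1/(√(x(390) + v(-334, 310)) + 1/(-307213)) = 1/(√(-383*390 + (¼)*(-149 + 310)/(-334)) + 1/(-307213)) = 1/(√(-149370 + (¼)*(-1/334)*161) - 1/307213) = 1/(√(-149370 - 161/1336) - 1/307213) = 1/(√(-199558481/1336) - 1/307213) = 1/(I*√66652532654/668 - 1/307213) = 1/(-1/307213 + I*√66652532654/668)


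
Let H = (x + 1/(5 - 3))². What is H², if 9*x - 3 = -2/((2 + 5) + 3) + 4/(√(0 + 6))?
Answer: 332961769/590490000 + 1225451*√6/7381125 ≈ 0.97055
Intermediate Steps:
x = 14/45 + 2*√6/27 (x = ⅓ + (-2/((2 + 5) + 3) + 4/(√(0 + 6)))/9 = ⅓ + (-2/(7 + 3) + 4/(√6))/9 = ⅓ + (-2/10 + 4*(√6/6))/9 = ⅓ + (-2*⅒ + 2*√6/3)/9 = ⅓ + (-⅕ + 2*√6/3)/9 = ⅓ + (-1/45 + 2*√6/27) = 14/45 + 2*√6/27 ≈ 0.49255)
H = (73/90 + 2*√6/27)² (H = ((14/45 + 2*√6/27) + 1/(5 - 3))² = ((14/45 + 2*√6/27) + 1/2)² = ((14/45 + 2*√6/27) + ½)² = (73/90 + 2*√6/27)² ≈ 0.98516)
H² = (16787/24300 + 146*√6/1215)²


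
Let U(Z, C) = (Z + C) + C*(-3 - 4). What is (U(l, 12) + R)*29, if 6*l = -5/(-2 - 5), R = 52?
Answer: -24215/42 ≈ -576.55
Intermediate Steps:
l = 5/42 (l = (-5/(-2 - 5))/6 = (-5/(-7))/6 = (-5*(-⅐))/6 = (⅙)*(5/7) = 5/42 ≈ 0.11905)
U(Z, C) = Z - 6*C (U(Z, C) = (C + Z) + C*(-7) = (C + Z) - 7*C = Z - 6*C)
(U(l, 12) + R)*29 = ((5/42 - 6*12) + 52)*29 = ((5/42 - 72) + 52)*29 = (-3019/42 + 52)*29 = -835/42*29 = -24215/42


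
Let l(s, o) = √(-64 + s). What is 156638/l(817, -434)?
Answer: 156638*√753/753 ≈ 5708.2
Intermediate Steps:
156638/l(817, -434) = 156638/(√(-64 + 817)) = 156638/(√753) = 156638*(√753/753) = 156638*√753/753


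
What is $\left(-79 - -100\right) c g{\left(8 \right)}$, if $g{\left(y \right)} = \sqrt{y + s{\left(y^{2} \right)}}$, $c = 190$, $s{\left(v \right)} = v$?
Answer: $23940 \sqrt{2} \approx 33856.0$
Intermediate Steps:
$g{\left(y \right)} = \sqrt{y + y^{2}}$
$\left(-79 - -100\right) c g{\left(8 \right)} = \left(-79 - -100\right) 190 \sqrt{8 \left(1 + 8\right)} = \left(-79 + 100\right) 190 \sqrt{8 \cdot 9} = 21 \cdot 190 \sqrt{72} = 3990 \cdot 6 \sqrt{2} = 23940 \sqrt{2}$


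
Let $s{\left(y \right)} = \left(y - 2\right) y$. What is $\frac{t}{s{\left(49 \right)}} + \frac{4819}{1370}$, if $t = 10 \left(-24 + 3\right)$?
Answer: $\frac{1544351}{450730} \approx 3.4263$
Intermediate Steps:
$s{\left(y \right)} = y \left(-2 + y\right)$ ($s{\left(y \right)} = \left(-2 + y\right) y = y \left(-2 + y\right)$)
$t = -210$ ($t = 10 \left(-21\right) = -210$)
$\frac{t}{s{\left(49 \right)}} + \frac{4819}{1370} = - \frac{210}{49 \left(-2 + 49\right)} + \frac{4819}{1370} = - \frac{210}{49 \cdot 47} + 4819 \cdot \frac{1}{1370} = - \frac{210}{2303} + \frac{4819}{1370} = \left(-210\right) \frac{1}{2303} + \frac{4819}{1370} = - \frac{30}{329} + \frac{4819}{1370} = \frac{1544351}{450730}$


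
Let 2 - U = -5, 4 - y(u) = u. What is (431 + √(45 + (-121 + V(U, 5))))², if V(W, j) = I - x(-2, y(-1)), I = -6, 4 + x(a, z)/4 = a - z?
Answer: (431 + I*√38)² ≈ 1.8572e+5 + 5313.7*I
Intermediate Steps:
y(u) = 4 - u
x(a, z) = -16 - 4*z + 4*a (x(a, z) = -16 + 4*(a - z) = -16 + (-4*z + 4*a) = -16 - 4*z + 4*a)
U = 7 (U = 2 - 1*(-5) = 2 + 5 = 7)
V(W, j) = 38 (V(W, j) = -6 - (-16 - 4*(4 - 1*(-1)) + 4*(-2)) = -6 - (-16 - 4*(4 + 1) - 8) = -6 - (-16 - 4*5 - 8) = -6 - (-16 - 20 - 8) = -6 - 1*(-44) = -6 + 44 = 38)
(431 + √(45 + (-121 + V(U, 5))))² = (431 + √(45 + (-121 + 38)))² = (431 + √(45 - 83))² = (431 + √(-38))² = (431 + I*√38)²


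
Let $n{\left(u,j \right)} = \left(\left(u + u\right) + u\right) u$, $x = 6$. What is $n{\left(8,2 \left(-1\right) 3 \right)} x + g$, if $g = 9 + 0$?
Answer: $1161$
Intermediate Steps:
$g = 9$
$n{\left(u,j \right)} = 3 u^{2}$ ($n{\left(u,j \right)} = \left(2 u + u\right) u = 3 u u = 3 u^{2}$)
$n{\left(8,2 \left(-1\right) 3 \right)} x + g = 3 \cdot 8^{2} \cdot 6 + 9 = 3 \cdot 64 \cdot 6 + 9 = 192 \cdot 6 + 9 = 1152 + 9 = 1161$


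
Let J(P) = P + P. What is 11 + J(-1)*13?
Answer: -15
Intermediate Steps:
J(P) = 2*P
11 + J(-1)*13 = 11 + (2*(-1))*13 = 11 - 2*13 = 11 - 26 = -15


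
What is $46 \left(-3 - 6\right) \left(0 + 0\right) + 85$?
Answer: $85$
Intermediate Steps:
$46 \left(-3 - 6\right) \left(0 + 0\right) + 85 = 46 \left(\left(-9\right) 0\right) + 85 = 46 \cdot 0 + 85 = 0 + 85 = 85$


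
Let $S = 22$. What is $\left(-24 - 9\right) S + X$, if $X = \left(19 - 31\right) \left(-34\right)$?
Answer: $-318$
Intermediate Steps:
$X = 408$ ($X = \left(-12\right) \left(-34\right) = 408$)
$\left(-24 - 9\right) S + X = \left(-24 - 9\right) 22 + 408 = \left(-33\right) 22 + 408 = -726 + 408 = -318$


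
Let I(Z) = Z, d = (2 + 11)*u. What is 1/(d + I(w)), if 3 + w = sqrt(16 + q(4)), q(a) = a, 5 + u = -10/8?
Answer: -1348/113249 - 32*sqrt(5)/113249 ≈ -0.012535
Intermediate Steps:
u = -25/4 (u = -5 - 10/8 = -5 - 10*1/8 = -5 - 5/4 = -25/4 ≈ -6.2500)
d = -325/4 (d = (2 + 11)*(-25/4) = 13*(-25/4) = -325/4 ≈ -81.250)
w = -3 + 2*sqrt(5) (w = -3 + sqrt(16 + 4) = -3 + sqrt(20) = -3 + 2*sqrt(5) ≈ 1.4721)
1/(d + I(w)) = 1/(-325/4 + (-3 + 2*sqrt(5))) = 1/(-337/4 + 2*sqrt(5))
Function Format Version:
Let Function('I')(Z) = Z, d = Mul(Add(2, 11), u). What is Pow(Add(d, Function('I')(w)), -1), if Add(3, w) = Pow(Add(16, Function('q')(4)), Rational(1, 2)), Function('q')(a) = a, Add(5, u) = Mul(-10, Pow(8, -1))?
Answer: Add(Rational(-1348, 113249), Mul(Rational(-32, 113249), Pow(5, Rational(1, 2)))) ≈ -0.012535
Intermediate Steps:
u = Rational(-25, 4) (u = Add(-5, Mul(-10, Pow(8, -1))) = Add(-5, Mul(-10, Rational(1, 8))) = Add(-5, Rational(-5, 4)) = Rational(-25, 4) ≈ -6.2500)
d = Rational(-325, 4) (d = Mul(Add(2, 11), Rational(-25, 4)) = Mul(13, Rational(-25, 4)) = Rational(-325, 4) ≈ -81.250)
w = Add(-3, Mul(2, Pow(5, Rational(1, 2)))) (w = Add(-3, Pow(Add(16, 4), Rational(1, 2))) = Add(-3, Pow(20, Rational(1, 2))) = Add(-3, Mul(2, Pow(5, Rational(1, 2)))) ≈ 1.4721)
Pow(Add(d, Function('I')(w)), -1) = Pow(Add(Rational(-325, 4), Add(-3, Mul(2, Pow(5, Rational(1, 2))))), -1) = Pow(Add(Rational(-337, 4), Mul(2, Pow(5, Rational(1, 2)))), -1)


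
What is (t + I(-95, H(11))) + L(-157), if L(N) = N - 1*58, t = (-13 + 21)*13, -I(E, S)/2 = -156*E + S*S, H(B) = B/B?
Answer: -29753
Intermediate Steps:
H(B) = 1
I(E, S) = -2*S**2 + 312*E (I(E, S) = -2*(-156*E + S*S) = -2*(-156*E + S**2) = -2*(S**2 - 156*E) = -2*S**2 + 312*E)
t = 104 (t = 8*13 = 104)
L(N) = -58 + N (L(N) = N - 58 = -58 + N)
(t + I(-95, H(11))) + L(-157) = (104 + (-2*1**2 + 312*(-95))) + (-58 - 157) = (104 + (-2*1 - 29640)) - 215 = (104 + (-2 - 29640)) - 215 = (104 - 29642) - 215 = -29538 - 215 = -29753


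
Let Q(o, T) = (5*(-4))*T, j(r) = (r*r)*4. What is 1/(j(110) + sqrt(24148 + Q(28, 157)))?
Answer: 3025/146408687 - sqrt(1313)/585634748 ≈ 2.0599e-5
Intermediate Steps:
j(r) = 4*r**2 (j(r) = r**2*4 = 4*r**2)
Q(o, T) = -20*T
1/(j(110) + sqrt(24148 + Q(28, 157))) = 1/(4*110**2 + sqrt(24148 - 20*157)) = 1/(4*12100 + sqrt(24148 - 3140)) = 1/(48400 + sqrt(21008)) = 1/(48400 + 4*sqrt(1313))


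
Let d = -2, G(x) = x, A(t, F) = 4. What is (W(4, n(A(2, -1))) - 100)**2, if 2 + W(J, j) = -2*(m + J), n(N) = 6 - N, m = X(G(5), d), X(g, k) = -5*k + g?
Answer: 19600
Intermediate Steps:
X(g, k) = g - 5*k
m = 15 (m = 5 - 5*(-2) = 5 + 10 = 15)
W(J, j) = -32 - 2*J (W(J, j) = -2 - 2*(15 + J) = -2 + (-30 - 2*J) = -32 - 2*J)
(W(4, n(A(2, -1))) - 100)**2 = ((-32 - 2*4) - 100)**2 = ((-32 - 8) - 100)**2 = (-40 - 100)**2 = (-140)**2 = 19600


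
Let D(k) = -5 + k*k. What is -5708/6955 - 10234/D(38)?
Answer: -79391282/10008245 ≈ -7.9326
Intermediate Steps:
D(k) = -5 + k**2
-5708/6955 - 10234/D(38) = -5708/6955 - 10234/(-5 + 38**2) = -5708*1/6955 - 10234/(-5 + 1444) = -5708/6955 - 10234/1439 = -79391282/10008245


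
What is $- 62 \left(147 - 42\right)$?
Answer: $-6510$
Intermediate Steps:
$- 62 \left(147 - 42\right) = \left(-62\right) 105 = -6510$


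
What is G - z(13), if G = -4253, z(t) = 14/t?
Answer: -55303/13 ≈ -4254.1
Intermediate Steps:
G - z(13) = -4253 - 14/13 = -55303/13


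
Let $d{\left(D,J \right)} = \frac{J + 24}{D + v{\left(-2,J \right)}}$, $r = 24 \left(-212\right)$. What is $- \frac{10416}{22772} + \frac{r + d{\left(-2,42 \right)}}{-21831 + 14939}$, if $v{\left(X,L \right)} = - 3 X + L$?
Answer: $\frac{253254099}{902431588} \approx 0.28064$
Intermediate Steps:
$v{\left(X,L \right)} = L - 3 X$
$r = -5088$
$d{\left(D,J \right)} = \frac{24 + J}{6 + D + J}$ ($d{\left(D,J \right)} = \frac{J + 24}{D + \left(J - -6\right)} = \frac{24 + J}{D + \left(J + 6\right)} = \frac{24 + J}{D + \left(6 + J\right)} = \frac{24 + J}{6 + D + J}$)
$- \frac{10416}{22772} + \frac{r + d{\left(-2,42 \right)}}{-21831 + 14939} = - \frac{10416}{22772} + \frac{-5088 + \frac{24 + 42}{6 - 2 + 42}}{-21831 + 14939} = \left(-10416\right) \frac{1}{22772} + \frac{-5088 + \frac{1}{46} \cdot 66}{-6892} = - \frac{2604}{5693} + \left(-5088 + \frac{1}{46} \cdot 66\right) \left(- \frac{1}{6892}\right) = - \frac{2604}{5693} + \left(-5088 + \frac{33}{23}\right) \left(- \frac{1}{6892}\right) = - \frac{2604}{5693} - - \frac{116991}{158516} = - \frac{2604}{5693} + \frac{116991}{158516} = \frac{253254099}{902431588}$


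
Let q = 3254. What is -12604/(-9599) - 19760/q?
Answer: -74331412/15617573 ≈ -4.7595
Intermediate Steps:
-12604/(-9599) - 19760/q = -12604/(-9599) - 19760/3254 = -12604*(-1/9599) - 19760*1/3254 = 12604/9599 - 9880/1627 = -74331412/15617573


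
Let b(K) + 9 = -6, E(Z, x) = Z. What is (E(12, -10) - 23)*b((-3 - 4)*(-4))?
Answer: 165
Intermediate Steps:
b(K) = -15 (b(K) = -9 - 6 = -15)
(E(12, -10) - 23)*b((-3 - 4)*(-4)) = (12 - 23)*(-15) = -11*(-15) = 165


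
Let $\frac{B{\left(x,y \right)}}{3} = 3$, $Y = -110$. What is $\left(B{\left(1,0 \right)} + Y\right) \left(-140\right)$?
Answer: $14140$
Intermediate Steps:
$B{\left(x,y \right)} = 9$ ($B{\left(x,y \right)} = 3 \cdot 3 = 9$)
$\left(B{\left(1,0 \right)} + Y\right) \left(-140\right) = \left(9 - 110\right) \left(-140\right) = \left(-101\right) \left(-140\right) = 14140$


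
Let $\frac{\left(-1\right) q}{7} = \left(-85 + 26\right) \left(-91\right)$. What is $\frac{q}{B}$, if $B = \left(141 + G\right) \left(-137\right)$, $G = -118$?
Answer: $\frac{37583}{3151} \approx 11.927$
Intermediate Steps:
$q = -37583$ ($q = - 7 \left(-85 + 26\right) \left(-91\right) = - 7 \left(\left(-59\right) \left(-91\right)\right) = \left(-7\right) 5369 = -37583$)
$B = -3151$ ($B = \left(141 - 118\right) \left(-137\right) = 23 \left(-137\right) = -3151$)
$\frac{q}{B} = - \frac{37583}{-3151} = \left(-37583\right) \left(- \frac{1}{3151}\right) = \frac{37583}{3151}$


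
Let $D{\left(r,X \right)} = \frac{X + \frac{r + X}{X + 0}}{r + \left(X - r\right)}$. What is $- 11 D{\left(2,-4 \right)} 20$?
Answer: $- \frac{385}{2} \approx -192.5$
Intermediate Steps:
$D{\left(r,X \right)} = \frac{X + \frac{X + r}{X}}{X}$
$- 11 D{\left(2,-4 \right)} 20 = - 11 \frac{-4 + 2 + \left(-4\right)^{2}}{16} \cdot 20 = - 11 \frac{-4 + 2 + 16}{16} \cdot 20 = - 11 \cdot \frac{1}{16} \cdot 14 \cdot 20 = \left(-11\right) \frac{7}{8} \cdot 20 = \left(- \frac{77}{8}\right) 20 = - \frac{385}{2}$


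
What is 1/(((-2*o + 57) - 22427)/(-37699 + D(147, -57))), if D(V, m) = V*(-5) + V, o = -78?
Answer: 38287/22214 ≈ 1.7236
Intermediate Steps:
D(V, m) = -4*V (D(V, m) = -5*V + V = -4*V)
1/(((-2*o + 57) - 22427)/(-37699 + D(147, -57))) = 1/(((-2*(-78) + 57) - 22427)/(-37699 - 4*147)) = 1/(((156 + 57) - 22427)/(-37699 - 588)) = 1/((213 - 22427)/(-38287)) = 1/(-22214*(-1/38287)) = 1/(22214/38287) = 38287/22214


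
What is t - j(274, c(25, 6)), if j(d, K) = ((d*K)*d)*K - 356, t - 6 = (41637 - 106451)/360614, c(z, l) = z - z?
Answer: 65238727/180307 ≈ 361.82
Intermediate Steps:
c(z, l) = 0
t = 1049435/180307 (t = 6 + (41637 - 106451)/360614 = 6 - 64814*1/360614 = 6 - 32407/180307 = 1049435/180307 ≈ 5.8203)
j(d, K) = -356 + K²*d² (j(d, K) = ((K*d)*d)*K - 356 = (K*d²)*K - 356 = K²*d² - 356 = -356 + K²*d²)
t - j(274, c(25, 6)) = 1049435/180307 - (-356 + 0²*274²) = 1049435/180307 - (-356 + 0*75076) = 1049435/180307 - (-356 + 0) = 1049435/180307 - 1*(-356) = 1049435/180307 + 356 = 65238727/180307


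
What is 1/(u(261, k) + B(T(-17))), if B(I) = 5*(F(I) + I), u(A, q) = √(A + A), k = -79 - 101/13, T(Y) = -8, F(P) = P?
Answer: -40/2939 - 3*√58/5878 ≈ -0.017497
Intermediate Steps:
k = -1128/13 (k = -79 - 101*1/13 = -79 - 101/13 = -1128/13 ≈ -86.769)
u(A, q) = √2*√A (u(A, q) = √(2*A) = √2*√A)
B(I) = 10*I (B(I) = 5*(I + I) = 5*(2*I) = 10*I)
1/(u(261, k) + B(T(-17))) = 1/(√2*√261 + 10*(-8)) = 1/(√2*(3*√29) - 80) = 1/(3*√58 - 80) = 1/(-80 + 3*√58)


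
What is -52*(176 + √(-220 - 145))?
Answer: -9152 - 52*I*√365 ≈ -9152.0 - 993.46*I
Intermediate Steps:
-52*(176 + √(-220 - 145)) = -52*(176 + √(-365)) = -52*(176 + I*√365) = -9152 - 52*I*√365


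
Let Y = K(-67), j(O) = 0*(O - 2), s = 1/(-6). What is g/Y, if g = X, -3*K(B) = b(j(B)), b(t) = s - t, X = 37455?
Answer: 674190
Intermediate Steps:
s = -⅙ ≈ -0.16667
j(O) = 0 (j(O) = 0*(-2 + O) = 0)
b(t) = -⅙ - t
K(B) = 1/18 (K(B) = -(-⅙ - 1*0)/3 = -(-⅙ + 0)/3 = -⅓*(-⅙) = 1/18)
g = 37455
Y = 1/18 ≈ 0.055556
g/Y = 37455/(1/18) = 37455*18 = 674190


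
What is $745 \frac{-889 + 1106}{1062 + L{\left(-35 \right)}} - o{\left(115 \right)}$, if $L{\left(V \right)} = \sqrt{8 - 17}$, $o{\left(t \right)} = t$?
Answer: $\frac{4665015}{125317} - \frac{161665 i}{375951} \approx 37.226 - 0.43002 i$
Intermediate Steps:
$L{\left(V \right)} = 3 i$ ($L{\left(V \right)} = \sqrt{8 - 17} = \sqrt{-9} = 3 i$)
$745 \frac{-889 + 1106}{1062 + L{\left(-35 \right)}} - o{\left(115 \right)} = 745 \frac{-889 + 1106}{1062 + 3 i} - 115 = 745 \cdot 217 \frac{1062 - 3 i}{1127853} - 115 = 745 \frac{217 \left(1062 - 3 i\right)}{1127853} - 115 = \frac{161665 \left(1062 - 3 i\right)}{1127853} - 115 = -115 + \frac{161665 \left(1062 - 3 i\right)}{1127853}$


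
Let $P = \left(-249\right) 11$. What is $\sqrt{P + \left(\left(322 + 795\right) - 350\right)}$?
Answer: $2 i \sqrt{493} \approx 44.407 i$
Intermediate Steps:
$P = -2739$
$\sqrt{P + \left(\left(322 + 795\right) - 350\right)} = \sqrt{-2739 + \left(\left(322 + 795\right) - 350\right)} = \sqrt{-2739 + \left(1117 - 350\right)} = \sqrt{-2739 + 767} = \sqrt{-1972} = 2 i \sqrt{493}$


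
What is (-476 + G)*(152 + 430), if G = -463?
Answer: -546498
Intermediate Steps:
(-476 + G)*(152 + 430) = (-476 - 463)*(152 + 430) = -939*582 = -546498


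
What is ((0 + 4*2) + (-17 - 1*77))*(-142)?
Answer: 12212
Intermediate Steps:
((0 + 4*2) + (-17 - 1*77))*(-142) = ((0 + 8) + (-17 - 77))*(-142) = (8 - 94)*(-142) = -86*(-142) = 12212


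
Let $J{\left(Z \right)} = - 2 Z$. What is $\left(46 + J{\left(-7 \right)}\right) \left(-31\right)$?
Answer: $-1860$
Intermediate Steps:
$\left(46 + J{\left(-7 \right)}\right) \left(-31\right) = \left(46 - -14\right) \left(-31\right) = \left(46 + 14\right) \left(-31\right) = 60 \left(-31\right) = -1860$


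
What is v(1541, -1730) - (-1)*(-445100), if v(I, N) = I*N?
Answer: -3111030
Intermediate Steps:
v(1541, -1730) - (-1)*(-445100) = 1541*(-1730) - (-1)*(-445100) = -2665930 - 1*445100 = -2665930 - 445100 = -3111030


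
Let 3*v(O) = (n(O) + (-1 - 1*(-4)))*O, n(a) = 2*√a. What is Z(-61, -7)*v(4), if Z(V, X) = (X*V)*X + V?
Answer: -85400/3 ≈ -28467.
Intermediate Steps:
Z(V, X) = V + V*X² (Z(V, X) = (V*X)*X + V = V*X² + V = V + V*X²)
v(O) = O*(3 + 2*√O)/3 (v(O) = ((2*√O + (-1 - 1*(-4)))*O)/3 = ((2*√O + (-1 + 4))*O)/3 = ((2*√O + 3)*O)/3 = ((3 + 2*√O)*O)/3 = (O*(3 + 2*√O))/3 = O*(3 + 2*√O)/3)
Z(-61, -7)*v(4) = (-61*(1 + (-7)²))*(4 + 2*4^(3/2)/3) = (-61*(1 + 49))*(4 + (⅔)*8) = (-61*50)*(4 + 16/3) = -3050*28/3 = -85400/3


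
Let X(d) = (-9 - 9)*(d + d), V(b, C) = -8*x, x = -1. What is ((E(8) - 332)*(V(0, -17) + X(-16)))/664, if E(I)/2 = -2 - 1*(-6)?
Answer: -23652/83 ≈ -284.96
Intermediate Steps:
E(I) = 8 (E(I) = 2*(-2 - 1*(-6)) = 2*(-2 + 6) = 2*4 = 8)
V(b, C) = 8 (V(b, C) = -8*(-1) = 8)
X(d) = -36*d
((E(8) - 332)*(V(0, -17) + X(-16)))/664 = ((8 - 332)*(8 - 36*(-16)))/664 = -324*(8 + 576)*(1/664) = -324*584*(1/664) = -189216*1/664 = -23652/83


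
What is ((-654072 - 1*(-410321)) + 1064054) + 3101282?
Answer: 3921585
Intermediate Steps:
((-654072 - 1*(-410321)) + 1064054) + 3101282 = ((-654072 + 410321) + 1064054) + 3101282 = (-243751 + 1064054) + 3101282 = 820303 + 3101282 = 3921585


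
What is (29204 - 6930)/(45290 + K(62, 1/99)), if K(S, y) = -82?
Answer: 11137/22604 ≈ 0.49270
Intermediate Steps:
(29204 - 6930)/(45290 + K(62, 1/99)) = (29204 - 6930)/(45290 - 82) = 22274/45208 = 22274*(1/45208) = 11137/22604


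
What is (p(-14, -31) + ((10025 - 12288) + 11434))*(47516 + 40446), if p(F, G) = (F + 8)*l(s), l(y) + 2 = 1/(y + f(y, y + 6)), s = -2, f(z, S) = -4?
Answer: 807843008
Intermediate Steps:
l(y) = -2 + 1/(-4 + y) (l(y) = -2 + 1/(y - 4) = -2 + 1/(-4 + y))
p(F, G) = -52/3 - 13*F/6 (p(F, G) = (F + 8)*((9 - 2*(-2))/(-4 - 2)) = (8 + F)*((9 + 4)/(-6)) = (8 + F)*(-⅙*13) = (8 + F)*(-13/6) = -52/3 - 13*F/6)
(p(-14, -31) + ((10025 - 12288) + 11434))*(47516 + 40446) = ((-52/3 - 13/6*(-14)) + ((10025 - 12288) + 11434))*(47516 + 40446) = ((-52/3 + 91/3) + (-2263 + 11434))*87962 = (13 + 9171)*87962 = 9184*87962 = 807843008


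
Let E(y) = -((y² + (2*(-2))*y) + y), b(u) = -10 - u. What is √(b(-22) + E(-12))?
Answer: 2*I*√42 ≈ 12.961*I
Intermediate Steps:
E(y) = -y² + 3*y (E(y) = -((y² - 4*y) + y) = -(y² - 3*y) = -y² + 3*y)
√(b(-22) + E(-12)) = √((-10 - 1*(-22)) - 12*(3 - 1*(-12))) = √((-10 + 22) - 12*(3 + 12)) = √(12 - 12*15) = √(12 - 180) = √(-168) = 2*I*√42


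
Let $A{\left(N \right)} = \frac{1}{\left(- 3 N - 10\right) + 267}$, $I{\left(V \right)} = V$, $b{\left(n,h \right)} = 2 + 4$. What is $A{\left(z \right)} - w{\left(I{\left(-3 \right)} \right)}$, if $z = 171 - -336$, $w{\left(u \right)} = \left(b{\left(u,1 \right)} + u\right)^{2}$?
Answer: $- \frac{11377}{1264} \approx -9.0008$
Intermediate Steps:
$b{\left(n,h \right)} = 6$
$w{\left(u \right)} = \left(6 + u\right)^{2}$
$z = 507$ ($z = 171 + 336 = 507$)
$A{\left(N \right)} = \frac{1}{257 - 3 N}$ ($A{\left(N \right)} = \frac{1}{\left(-10 - 3 N\right) + 267} = \frac{1}{257 - 3 N}$)
$A{\left(z \right)} - w{\left(I{\left(-3 \right)} \right)} = - \frac{1}{-257 + 3 \cdot 507} - \left(6 - 3\right)^{2} = - \frac{1}{-257 + 1521} - 3^{2} = - \frac{1}{1264} - 9 = - \frac{11377}{1264}$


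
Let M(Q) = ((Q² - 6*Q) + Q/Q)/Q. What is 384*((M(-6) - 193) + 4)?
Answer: -77248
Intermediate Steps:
M(Q) = (1 + Q² - 6*Q)/Q (M(Q) = ((Q² - 6*Q) + 1)/Q = (1 + Q² - 6*Q)/Q)
384*((M(-6) - 193) + 4) = 384*(((-6 - 6 + 1/(-6)) - 193) + 4) = 384*(((-6 - 6 - ⅙) - 193) + 4) = 384*((-73/6 - 193) + 4) = 384*(-1231/6 + 4) = 384*(-1207/6) = -77248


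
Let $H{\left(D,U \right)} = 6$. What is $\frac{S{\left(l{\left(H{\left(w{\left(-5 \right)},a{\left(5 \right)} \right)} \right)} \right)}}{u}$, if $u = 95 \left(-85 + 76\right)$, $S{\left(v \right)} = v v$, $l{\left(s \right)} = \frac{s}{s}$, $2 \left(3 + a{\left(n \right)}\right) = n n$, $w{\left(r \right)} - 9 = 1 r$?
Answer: $- \frac{1}{855} \approx -0.0011696$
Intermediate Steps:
$w{\left(r \right)} = 9 + r$ ($w{\left(r \right)} = 9 + 1 r = 9 + r$)
$a{\left(n \right)} = -3 + \frac{n^{2}}{2}$ ($a{\left(n \right)} = -3 + \frac{n n}{2} = -3 + \frac{n^{2}}{2}$)
$l{\left(s \right)} = 1$
$S{\left(v \right)} = v^{2}$
$u = -855$ ($u = 95 \left(-9\right) = -855$)
$\frac{S{\left(l{\left(H{\left(w{\left(-5 \right)},a{\left(5 \right)} \right)} \right)} \right)}}{u} = \frac{1^{2}}{-855} = 1 \left(- \frac{1}{855}\right) = - \frac{1}{855}$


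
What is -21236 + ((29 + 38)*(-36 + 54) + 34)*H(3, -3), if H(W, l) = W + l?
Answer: -21236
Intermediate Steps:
-21236 + ((29 + 38)*(-36 + 54) + 34)*H(3, -3) = -21236 + ((29 + 38)*(-36 + 54) + 34)*(3 - 3) = -21236 + (67*18 + 34)*0 = -21236 + (1206 + 34)*0 = -21236 + 1240*0 = -21236 + 0 = -21236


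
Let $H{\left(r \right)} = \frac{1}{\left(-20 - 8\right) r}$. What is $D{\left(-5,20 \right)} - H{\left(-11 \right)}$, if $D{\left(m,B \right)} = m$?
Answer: $- \frac{1541}{308} \approx -5.0033$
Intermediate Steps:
$H{\left(r \right)} = - \frac{1}{28 r}$ ($H{\left(r \right)} = \frac{1}{\left(-28\right) r} = - \frac{1}{28 r}$)
$D{\left(-5,20 \right)} - H{\left(-11 \right)} = -5 - - \frac{1}{28 \left(-11\right)} = -5 - \left(- \frac{1}{28}\right) \left(- \frac{1}{11}\right) = -5 - \frac{1}{308} = - \frac{1541}{308}$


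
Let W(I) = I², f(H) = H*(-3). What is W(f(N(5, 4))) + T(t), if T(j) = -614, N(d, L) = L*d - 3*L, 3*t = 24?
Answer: -38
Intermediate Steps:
t = 8 (t = (⅓)*24 = 8)
N(d, L) = -3*L + L*d
f(H) = -3*H
W(f(N(5, 4))) + T(t) = (-12*(-3 + 5))² - 614 = (-12*2)² - 614 = (-3*8)² - 614 = (-24)² - 614 = 576 - 614 = -38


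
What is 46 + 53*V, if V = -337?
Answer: -17815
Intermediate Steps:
46 + 53*V = 46 + 53*(-337) = 46 - 17861 = -17815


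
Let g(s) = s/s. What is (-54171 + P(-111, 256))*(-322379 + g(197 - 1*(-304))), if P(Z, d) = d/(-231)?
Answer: 576308564878/33 ≈ 1.7464e+10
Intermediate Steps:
P(Z, d) = -d/231 (P(Z, d) = d*(-1/231) = -d/231)
g(s) = 1
(-54171 + P(-111, 256))*(-322379 + g(197 - 1*(-304))) = (-54171 - 1/231*256)*(-322379 + 1) = (-54171 - 256/231)*(-322378) = -12513757/231*(-322378) = 576308564878/33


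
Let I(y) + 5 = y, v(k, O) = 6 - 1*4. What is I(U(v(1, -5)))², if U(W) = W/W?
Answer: 16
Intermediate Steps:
v(k, O) = 2 (v(k, O) = 6 - 4 = 2)
U(W) = 1
I(y) = -5 + y
I(U(v(1, -5)))² = (-5 + 1)² = (-4)² = 16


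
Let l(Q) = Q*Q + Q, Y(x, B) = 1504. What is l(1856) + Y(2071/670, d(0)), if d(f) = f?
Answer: 3448096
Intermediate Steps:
l(Q) = Q + Q² (l(Q) = Q² + Q = Q + Q²)
l(1856) + Y(2071/670, d(0)) = 1856*(1 + 1856) + 1504 = 1856*1857 + 1504 = 3446592 + 1504 = 3448096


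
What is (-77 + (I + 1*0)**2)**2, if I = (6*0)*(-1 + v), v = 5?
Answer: 5929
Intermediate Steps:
I = 0 (I = (6*0)*(-1 + 5) = 0*4 = 0)
(-77 + (I + 1*0)**2)**2 = (-77 + (0 + 1*0)**2)**2 = (-77 + (0 + 0)**2)**2 = (-77 + 0**2)**2 = (-77 + 0)**2 = (-77)**2 = 5929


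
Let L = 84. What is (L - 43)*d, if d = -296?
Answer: -12136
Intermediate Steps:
(L - 43)*d = (84 - 43)*(-296) = 41*(-296) = -12136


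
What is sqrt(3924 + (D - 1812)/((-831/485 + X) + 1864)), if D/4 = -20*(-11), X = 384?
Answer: 8*sqrt(72764057941771)/1089449 ≈ 62.639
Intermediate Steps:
D = 880 (D = 4*(-20*(-11)) = 4*220 = 880)
sqrt(3924 + (D - 1812)/((-831/485 + X) + 1864)) = sqrt(3924 + (880 - 1812)/((-831/485 + 384) + 1864)) = sqrt(3924 - 932/((-831*1/485 + 384) + 1864)) = sqrt(3924 - 932/((-831/485 + 384) + 1864)) = sqrt(3924 - 932/(185409/485 + 1864)) = sqrt(3924 - 932/1089449/485) = sqrt(3924 - 932*485/1089449) = sqrt(3924 - 452020/1089449) = sqrt(4274545856/1089449) = 8*sqrt(72764057941771)/1089449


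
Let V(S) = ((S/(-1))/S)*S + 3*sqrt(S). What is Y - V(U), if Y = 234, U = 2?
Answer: 236 - 3*sqrt(2) ≈ 231.76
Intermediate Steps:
V(S) = -S + 3*sqrt(S) (V(S) = ((S*(-1))/S)*S + 3*sqrt(S) = ((-S)/S)*S + 3*sqrt(S) = -S + 3*sqrt(S))
Y - V(U) = 234 - (-1*2 + 3*sqrt(2)) = 234 - (-2 + 3*sqrt(2)) = 234 + (2 - 3*sqrt(2)) = 236 - 3*sqrt(2)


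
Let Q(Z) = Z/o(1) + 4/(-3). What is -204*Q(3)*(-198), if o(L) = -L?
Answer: -175032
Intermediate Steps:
Q(Z) = -4/3 - Z (Q(Z) = Z/((-1*1)) + 4/(-3) = Z/(-1) + 4*(-1/3) = Z*(-1) - 4/3 = -Z - 4/3 = -4/3 - Z)
-204*Q(3)*(-198) = -204*(-4/3 - 1*3)*(-198) = -204*(-4/3 - 3)*(-198) = -204*(-13/3)*(-198) = 884*(-198) = -175032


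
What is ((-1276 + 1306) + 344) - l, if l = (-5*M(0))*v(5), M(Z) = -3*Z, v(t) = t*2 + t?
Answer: 374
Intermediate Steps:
v(t) = 3*t (v(t) = 2*t + t = 3*t)
l = 0 (l = (-(-15)*0)*(3*5) = -5*0*15 = 0*15 = 0)
((-1276 + 1306) + 344) - l = ((-1276 + 1306) + 344) - 1*0 = (30 + 344) + 0 = 374 + 0 = 374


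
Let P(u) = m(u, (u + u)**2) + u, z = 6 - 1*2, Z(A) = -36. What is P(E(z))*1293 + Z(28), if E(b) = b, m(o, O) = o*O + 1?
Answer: 337437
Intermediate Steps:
m(o, O) = 1 + O*o (m(o, O) = O*o + 1 = 1 + O*o)
z = 4 (z = 6 - 2 = 4)
P(u) = 1 + u + 4*u**3 (P(u) = (1 + (u + u)**2*u) + u = (1 + (2*u)**2*u) + u = (1 + (4*u**2)*u) + u = (1 + 4*u**3) + u = 1 + u + 4*u**3)
P(E(z))*1293 + Z(28) = (1 + 4 + 4*4**3)*1293 - 36 = (1 + 4 + 4*64)*1293 - 36 = (1 + 4 + 256)*1293 - 36 = 261*1293 - 36 = 337473 - 36 = 337437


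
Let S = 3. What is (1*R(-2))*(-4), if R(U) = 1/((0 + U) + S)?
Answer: -4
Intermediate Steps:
R(U) = 1/(3 + U) (R(U) = 1/((0 + U) + 3) = 1/(U + 3) = 1/(3 + U))
(1*R(-2))*(-4) = (1/(3 - 2))*(-4) = (1/1)*(-4) = (1*1)*(-4) = 1*(-4) = -4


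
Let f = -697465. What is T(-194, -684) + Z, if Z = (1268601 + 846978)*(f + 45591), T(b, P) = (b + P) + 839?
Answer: -1379090945085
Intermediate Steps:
T(b, P) = 839 + P + b (T(b, P) = (P + b) + 839 = 839 + P + b)
Z = -1379090945046 (Z = (1268601 + 846978)*(-697465 + 45591) = 2115579*(-651874) = -1379090945046)
T(-194, -684) + Z = (839 - 684 - 194) - 1379090945046 = -39 - 1379090945046 = -1379090945085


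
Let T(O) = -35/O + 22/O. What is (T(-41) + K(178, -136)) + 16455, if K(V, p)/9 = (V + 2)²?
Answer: 12630268/41 ≈ 3.0806e+5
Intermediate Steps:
K(V, p) = 9*(2 + V)² (K(V, p) = 9*(V + 2)² = 9*(2 + V)²)
T(O) = -13/O
(T(-41) + K(178, -136)) + 16455 = (-13/(-41) + 9*(2 + 178)²) + 16455 = (-13*(-1/41) + 9*180²) + 16455 = (13/41 + 9*32400) + 16455 = (13/41 + 291600) + 16455 = 11955613/41 + 16455 = 12630268/41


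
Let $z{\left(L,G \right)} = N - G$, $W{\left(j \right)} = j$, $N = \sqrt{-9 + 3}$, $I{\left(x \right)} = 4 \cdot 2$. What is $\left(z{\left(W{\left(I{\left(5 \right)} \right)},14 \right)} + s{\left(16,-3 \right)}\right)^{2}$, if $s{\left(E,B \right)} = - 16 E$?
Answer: $\left(270 - i \sqrt{6}\right)^{2} \approx 72894.0 - 1323.0 i$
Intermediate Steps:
$I{\left(x \right)} = 8$
$N = i \sqrt{6}$ ($N = \sqrt{-6} = i \sqrt{6} \approx 2.4495 i$)
$z{\left(L,G \right)} = - G + i \sqrt{6}$ ($z{\left(L,G \right)} = i \sqrt{6} - G = - G + i \sqrt{6}$)
$\left(z{\left(W{\left(I{\left(5 \right)} \right)},14 \right)} + s{\left(16,-3 \right)}\right)^{2} = \left(\left(\left(-1\right) 14 + i \sqrt{6}\right) - 256\right)^{2} = \left(\left(-14 + i \sqrt{6}\right) - 256\right)^{2} = \left(-270 + i \sqrt{6}\right)^{2}$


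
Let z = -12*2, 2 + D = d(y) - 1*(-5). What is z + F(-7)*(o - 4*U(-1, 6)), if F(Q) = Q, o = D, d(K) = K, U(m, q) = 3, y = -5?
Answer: 74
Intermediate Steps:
D = -2 (D = -2 + (-5 - 1*(-5)) = -2 + (-5 + 5) = -2 + 0 = -2)
o = -2
z = -24
z + F(-7)*(o - 4*U(-1, 6)) = -24 - 7*(-2 - 4*3) = -24 - 7*(-2 - 12) = -24 - 7*(-14) = -24 + 98 = 74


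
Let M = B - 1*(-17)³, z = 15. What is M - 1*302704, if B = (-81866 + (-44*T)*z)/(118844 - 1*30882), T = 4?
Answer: -13097188224/43981 ≈ -2.9779e+5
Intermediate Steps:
B = -42253/43981 (B = (-81866 - 44*4*15)/(118844 - 1*30882) = (-81866 - 176*15)/(118844 - 30882) = (-81866 - 2640)/87962 = -84506*1/87962 = -42253/43981 ≈ -0.96071)
M = 216036400/43981 (M = -42253/43981 - 1*(-17)³ = -42253/43981 - 1*(-4913) = -42253/43981 + 4913 = 216036400/43981 ≈ 4912.0)
M - 1*302704 = 216036400/43981 - 1*302704 = 216036400/43981 - 302704 = -13097188224/43981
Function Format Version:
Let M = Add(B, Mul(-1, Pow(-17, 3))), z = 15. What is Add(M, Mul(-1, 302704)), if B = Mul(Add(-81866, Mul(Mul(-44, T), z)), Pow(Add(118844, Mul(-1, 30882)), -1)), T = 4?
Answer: Rational(-13097188224, 43981) ≈ -2.9779e+5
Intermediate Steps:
B = Rational(-42253, 43981) (B = Mul(Add(-81866, Mul(Mul(-44, 4), 15)), Pow(Add(118844, Mul(-1, 30882)), -1)) = Mul(Add(-81866, Mul(-176, 15)), Pow(Add(118844, -30882), -1)) = Mul(Add(-81866, -2640), Pow(87962, -1)) = Mul(-84506, Rational(1, 87962)) = Rational(-42253, 43981) ≈ -0.96071)
M = Rational(216036400, 43981) (M = Add(Rational(-42253, 43981), Mul(-1, Pow(-17, 3))) = Add(Rational(-42253, 43981), Mul(-1, -4913)) = Add(Rational(-42253, 43981), 4913) = Rational(216036400, 43981) ≈ 4912.0)
Add(M, Mul(-1, 302704)) = Add(Rational(216036400, 43981), Mul(-1, 302704)) = Add(Rational(216036400, 43981), -302704) = Rational(-13097188224, 43981)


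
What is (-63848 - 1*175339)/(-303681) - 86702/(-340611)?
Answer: 35933157773/34479029697 ≈ 1.0422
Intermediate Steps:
(-63848 - 1*175339)/(-303681) - 86702/(-340611) = (-63848 - 175339)*(-1/303681) - 86702*(-1/340611) = -239187*(-1/303681) + 86702/340611 = 79729/101227 + 86702/340611 = 35933157773/34479029697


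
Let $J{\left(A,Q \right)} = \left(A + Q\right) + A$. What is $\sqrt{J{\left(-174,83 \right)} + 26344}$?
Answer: $\sqrt{26079} \approx 161.49$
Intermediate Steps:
$J{\left(A,Q \right)} = Q + 2 A$
$\sqrt{J{\left(-174,83 \right)} + 26344} = \sqrt{\left(83 + 2 \left(-174\right)\right) + 26344} = \sqrt{\left(83 - 348\right) + 26344} = \sqrt{-265 + 26344} = \sqrt{26079}$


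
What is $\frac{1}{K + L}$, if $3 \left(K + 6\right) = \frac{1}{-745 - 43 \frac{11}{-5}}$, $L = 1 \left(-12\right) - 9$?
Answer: $- \frac{9756}{263417} \approx -0.037036$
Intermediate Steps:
$L = -21$ ($L = -12 - 9 = -21$)
$K = - \frac{58541}{9756}$ ($K = -6 + \frac{1}{3 \left(-745 - 43 \frac{11}{-5}\right)} = -6 + \frac{1}{3 \left(-745 - 43 \cdot 11 \left(- \frac{1}{5}\right)\right)} = -6 + \frac{1}{3 \left(-745 - - \frac{473}{5}\right)} = -6 + \frac{1}{3 \left(-745 + \frac{473}{5}\right)} = -6 + \frac{1}{3 \left(- \frac{3252}{5}\right)} = -6 + \frac{1}{3} \left(- \frac{5}{3252}\right) = -6 - \frac{5}{9756} = - \frac{58541}{9756} \approx -6.0005$)
$\frac{1}{K + L} = \frac{1}{- \frac{58541}{9756} - 21} = \frac{1}{- \frac{263417}{9756}} = - \frac{9756}{263417}$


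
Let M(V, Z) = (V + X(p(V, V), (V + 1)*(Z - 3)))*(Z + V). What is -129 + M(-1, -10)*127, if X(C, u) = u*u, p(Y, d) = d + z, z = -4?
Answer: 1268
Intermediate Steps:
p(Y, d) = -4 + d (p(Y, d) = d - 4 = -4 + d)
X(C, u) = u²
M(V, Z) = (V + Z)*(V + (1 + V)²*(-3 + Z)²) (M(V, Z) = (V + ((V + 1)*(Z - 3))²)*(Z + V) = (V + ((1 + V)*(-3 + Z))²)*(V + Z) = (V + (1 + V)²*(-3 + Z)²)*(V + Z) = (V + Z)*(V + (1 + V)²*(-3 + Z)²))
-129 + M(-1, -10)*127 = -129 + ((-1)² - 1*(-10) - (-3 - 10 - 3*(-1) - 1*(-10))² - 10*(-3 - 10 - 3*(-1) - 1*(-10))²)*127 = -129 + (1 + 10 - (-3 - 10 + 3 + 10)² - 10*(-3 - 10 + 3 + 10)²)*127 = -129 + (1 + 10 - 1*0² - 10*0²)*127 = -129 + (1 + 10 - 1*0 - 10*0)*127 = -129 + (1 + 10 + 0 + 0)*127 = -129 + 11*127 = -129 + 1397 = 1268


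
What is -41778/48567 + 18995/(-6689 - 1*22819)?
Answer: -718438463/477705012 ≈ -1.5039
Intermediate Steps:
-41778/48567 + 18995/(-6689 - 1*22819) = -41778*1/48567 + 18995/(-6689 - 22819) = -13926/16189 + 18995/(-29508) = -13926/16189 + 18995*(-1/29508) = -13926/16189 - 18995/29508 = -718438463/477705012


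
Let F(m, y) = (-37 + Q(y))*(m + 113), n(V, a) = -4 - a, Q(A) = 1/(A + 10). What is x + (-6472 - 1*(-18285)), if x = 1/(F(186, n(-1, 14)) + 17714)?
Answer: 625014025/52909 ≈ 11813.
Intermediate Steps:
Q(A) = 1/(10 + A)
F(m, y) = (-37 + 1/(10 + y))*(113 + m) (F(m, y) = (-37 + 1/(10 + y))*(m + 113) = (-37 + 1/(10 + y))*(113 + m))
x = 8/52909 (x = 1/((113 + 186 - 37*(10 + (-4 - 1*14))*(113 + 186))/(10 + (-4 - 1*14)) + 17714) = 1/((113 + 186 - 37*(10 + (-4 - 14))*299)/(10 + (-4 - 14)) + 17714) = 1/((113 + 186 - 37*(10 - 18)*299)/(10 - 18) + 17714) = 1/((113 + 186 - 37*(-8)*299)/(-8) + 17714) = 1/(-(113 + 186 + 88504)/8 + 17714) = 1/(-⅛*88803 + 17714) = 1/(-88803/8 + 17714) = 1/(52909/8) = 8/52909 ≈ 0.00015120)
x + (-6472 - 1*(-18285)) = 8/52909 + (-6472 - 1*(-18285)) = 8/52909 + (-6472 + 18285) = 8/52909 + 11813 = 625014025/52909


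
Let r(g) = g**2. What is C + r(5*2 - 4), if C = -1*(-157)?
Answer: 193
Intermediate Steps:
C = 157
C + r(5*2 - 4) = 157 + (5*2 - 4)**2 = 157 + (10 - 4)**2 = 157 + 6**2 = 157 + 36 = 193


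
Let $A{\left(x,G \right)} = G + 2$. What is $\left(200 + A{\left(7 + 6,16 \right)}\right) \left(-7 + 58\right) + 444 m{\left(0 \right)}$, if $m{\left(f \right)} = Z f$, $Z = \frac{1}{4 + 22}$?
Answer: $11118$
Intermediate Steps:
$Z = \frac{1}{26} \approx 0.038462$
$A{\left(x,G \right)} = 2 + G$
$m{\left(f \right)} = \frac{f}{26}$
$\left(200 + A{\left(7 + 6,16 \right)}\right) \left(-7 + 58\right) + 444 m{\left(0 \right)} = \left(200 + \left(2 + 16\right)\right) \left(-7 + 58\right) + 444 \cdot \frac{1}{26} \cdot 0 = \left(200 + 18\right) 51 + 444 \cdot 0 = 218 \cdot 51 + 0 = 11118 + 0 = 11118$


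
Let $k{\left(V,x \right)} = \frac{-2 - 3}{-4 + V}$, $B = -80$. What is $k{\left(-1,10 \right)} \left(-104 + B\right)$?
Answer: $-184$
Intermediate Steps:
$k{\left(V,x \right)} = - \frac{5}{-4 + V}$
$k{\left(-1,10 \right)} \left(-104 + B\right) = - \frac{5}{-4 - 1} \left(-104 - 80\right) = - \frac{5}{-5} \left(-184\right) = \left(-5\right) \left(- \frac{1}{5}\right) \left(-184\right) = 1 \left(-184\right) = -184$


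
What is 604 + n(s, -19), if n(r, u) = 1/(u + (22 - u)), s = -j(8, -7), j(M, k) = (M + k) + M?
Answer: 13289/22 ≈ 604.04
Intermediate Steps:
j(M, k) = k + 2*M
s = -9 (s = -(-7 + 2*8) = -(-7 + 16) = -1*9 = -9)
n(r, u) = 1/22
604 + n(s, -19) = 604 + 1/22 = 13289/22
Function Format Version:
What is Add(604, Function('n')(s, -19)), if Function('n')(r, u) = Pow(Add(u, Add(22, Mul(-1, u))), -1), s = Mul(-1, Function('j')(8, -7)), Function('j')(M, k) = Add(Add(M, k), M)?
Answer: Rational(13289, 22) ≈ 604.04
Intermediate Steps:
Function('j')(M, k) = Add(k, Mul(2, M))
s = -9 (s = Mul(-1, Add(-7, Mul(2, 8))) = Mul(-1, Add(-7, 16)) = Mul(-1, 9) = -9)
Function('n')(r, u) = Rational(1, 22) (Function('n')(r, u) = Pow(22, -1) = Rational(1, 22))
Add(604, Function('n')(s, -19)) = Add(604, Rational(1, 22)) = Rational(13289, 22)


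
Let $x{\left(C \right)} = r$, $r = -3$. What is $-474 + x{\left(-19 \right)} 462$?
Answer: $-1860$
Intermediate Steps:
$x{\left(C \right)} = -3$
$-474 + x{\left(-19 \right)} 462 = -474 - 1386 = -1860$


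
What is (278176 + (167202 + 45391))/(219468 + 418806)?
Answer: 490769/638274 ≈ 0.76890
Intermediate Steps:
(278176 + (167202 + 45391))/(219468 + 418806) = (278176 + 212593)/638274 = 490769*(1/638274) = 490769/638274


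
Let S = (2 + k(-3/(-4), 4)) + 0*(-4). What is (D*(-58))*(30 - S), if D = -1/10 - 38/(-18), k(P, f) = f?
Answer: -41992/15 ≈ -2799.5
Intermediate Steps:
D = 181/90 (D = -1*⅒ - 38*(-1/18) = -⅒ + 19/9 = 181/90 ≈ 2.0111)
S = 6 (S = (2 + 4) + 0*(-4) = 6 + 0 = 6)
(D*(-58))*(30 - S) = ((181/90)*(-58))*(30 - 1*6) = -5249*(30 - 6)/45 = -5249/45*24 = -41992/15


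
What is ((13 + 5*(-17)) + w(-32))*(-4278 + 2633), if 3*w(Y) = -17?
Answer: 383285/3 ≈ 1.2776e+5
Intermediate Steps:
w(Y) = -17/3 (w(Y) = (⅓)*(-17) = -17/3)
((13 + 5*(-17)) + w(-32))*(-4278 + 2633) = ((13 + 5*(-17)) - 17/3)*(-4278 + 2633) = ((13 - 85) - 17/3)*(-1645) = (-72 - 17/3)*(-1645) = -233/3*(-1645) = 383285/3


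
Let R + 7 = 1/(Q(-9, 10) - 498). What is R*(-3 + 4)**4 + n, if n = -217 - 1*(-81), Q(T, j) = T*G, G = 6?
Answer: -78937/552 ≈ -143.00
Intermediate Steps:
Q(T, j) = 6*T (Q(T, j) = T*6 = 6*T)
n = -136 (n = -217 + 81 = -136)
R = -3865/552 (R = -7 + 1/(6*(-9) - 498) = -7 + 1/(-54 - 498) = -7 + 1/(-552) = -7 - 1/552 = -3865/552 ≈ -7.0018)
R*(-3 + 4)**4 + n = -3865*(-3 + 4)**4/552 - 136 = -3865/552*1**4 - 136 = -3865/552*1 - 136 = -3865/552 - 136 = -78937/552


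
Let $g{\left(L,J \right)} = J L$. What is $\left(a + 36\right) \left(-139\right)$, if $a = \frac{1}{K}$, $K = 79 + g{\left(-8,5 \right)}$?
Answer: $- \frac{195295}{39} \approx -5007.6$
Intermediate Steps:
$K = 39$ ($K = 79 + 5 \left(-8\right) = 79 - 40 = 39$)
$a = \frac{1}{39} \approx 0.025641$
$\left(a + 36\right) \left(-139\right) = \left(\frac{1}{39} + 36\right) \left(-139\right) = \frac{1405}{39} \left(-139\right) = - \frac{195295}{39}$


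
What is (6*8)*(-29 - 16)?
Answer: -2160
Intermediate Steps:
(6*8)*(-29 - 16) = 48*(-45) = -2160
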